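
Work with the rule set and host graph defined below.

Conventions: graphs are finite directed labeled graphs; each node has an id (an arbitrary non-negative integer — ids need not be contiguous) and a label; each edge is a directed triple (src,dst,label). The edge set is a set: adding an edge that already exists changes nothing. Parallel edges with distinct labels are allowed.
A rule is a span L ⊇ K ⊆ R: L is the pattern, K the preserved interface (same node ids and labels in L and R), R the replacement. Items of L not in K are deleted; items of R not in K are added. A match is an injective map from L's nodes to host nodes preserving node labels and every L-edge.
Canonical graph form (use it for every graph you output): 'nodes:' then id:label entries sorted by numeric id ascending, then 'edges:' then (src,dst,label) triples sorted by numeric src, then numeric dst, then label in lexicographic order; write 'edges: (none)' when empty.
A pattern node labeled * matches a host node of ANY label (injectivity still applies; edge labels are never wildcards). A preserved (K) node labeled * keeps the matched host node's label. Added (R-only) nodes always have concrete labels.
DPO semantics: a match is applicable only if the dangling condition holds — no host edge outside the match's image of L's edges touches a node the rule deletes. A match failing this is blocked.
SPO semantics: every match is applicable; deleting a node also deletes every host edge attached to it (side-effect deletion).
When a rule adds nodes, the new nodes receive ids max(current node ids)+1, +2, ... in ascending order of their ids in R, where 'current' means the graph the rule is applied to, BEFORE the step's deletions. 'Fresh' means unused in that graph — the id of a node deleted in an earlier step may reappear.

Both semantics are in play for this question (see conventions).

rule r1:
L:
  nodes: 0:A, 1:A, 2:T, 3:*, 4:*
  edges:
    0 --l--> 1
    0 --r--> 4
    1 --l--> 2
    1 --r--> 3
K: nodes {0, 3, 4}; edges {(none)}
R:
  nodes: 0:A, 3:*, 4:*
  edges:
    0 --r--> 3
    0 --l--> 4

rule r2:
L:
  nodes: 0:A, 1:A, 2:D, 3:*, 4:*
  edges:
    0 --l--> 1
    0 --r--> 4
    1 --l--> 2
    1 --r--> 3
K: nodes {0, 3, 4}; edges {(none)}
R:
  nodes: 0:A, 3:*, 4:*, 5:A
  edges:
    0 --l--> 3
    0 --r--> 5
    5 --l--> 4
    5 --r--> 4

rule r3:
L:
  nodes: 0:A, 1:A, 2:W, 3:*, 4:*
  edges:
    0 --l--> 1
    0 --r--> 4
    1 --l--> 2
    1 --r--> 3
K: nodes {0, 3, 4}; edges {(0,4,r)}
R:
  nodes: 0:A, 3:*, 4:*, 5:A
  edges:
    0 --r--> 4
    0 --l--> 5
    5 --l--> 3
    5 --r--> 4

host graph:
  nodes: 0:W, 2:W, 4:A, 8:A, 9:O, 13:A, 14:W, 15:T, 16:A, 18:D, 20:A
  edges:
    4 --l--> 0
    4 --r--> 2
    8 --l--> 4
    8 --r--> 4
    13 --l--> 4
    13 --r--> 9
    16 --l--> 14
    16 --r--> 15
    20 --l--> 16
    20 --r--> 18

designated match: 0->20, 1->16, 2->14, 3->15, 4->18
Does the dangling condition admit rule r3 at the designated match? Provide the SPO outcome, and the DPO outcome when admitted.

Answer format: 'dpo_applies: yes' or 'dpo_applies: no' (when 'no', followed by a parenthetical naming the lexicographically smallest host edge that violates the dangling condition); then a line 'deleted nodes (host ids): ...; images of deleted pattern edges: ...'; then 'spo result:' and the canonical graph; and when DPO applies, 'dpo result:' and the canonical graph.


dpo_applies: yes
deleted nodes (host ids): 14, 16; images of deleted pattern edges: (16,14,l); (16,15,r); (20,16,l)
spo result:
nodes: 0:W, 2:W, 4:A, 8:A, 9:O, 13:A, 15:T, 18:D, 20:A, 21:A
edges: (4,0,l); (4,2,r); (8,4,l); (8,4,r); (13,4,l); (13,9,r); (20,18,r); (20,21,l); (21,15,l); (21,18,r)
dpo result:
nodes: 0:W, 2:W, 4:A, 8:A, 9:O, 13:A, 15:T, 18:D, 20:A, 21:A
edges: (4,0,l); (4,2,r); (8,4,l); (8,4,r); (13,4,l); (13,9,r); (20,18,r); (20,21,l); (21,15,l); (21,18,r)


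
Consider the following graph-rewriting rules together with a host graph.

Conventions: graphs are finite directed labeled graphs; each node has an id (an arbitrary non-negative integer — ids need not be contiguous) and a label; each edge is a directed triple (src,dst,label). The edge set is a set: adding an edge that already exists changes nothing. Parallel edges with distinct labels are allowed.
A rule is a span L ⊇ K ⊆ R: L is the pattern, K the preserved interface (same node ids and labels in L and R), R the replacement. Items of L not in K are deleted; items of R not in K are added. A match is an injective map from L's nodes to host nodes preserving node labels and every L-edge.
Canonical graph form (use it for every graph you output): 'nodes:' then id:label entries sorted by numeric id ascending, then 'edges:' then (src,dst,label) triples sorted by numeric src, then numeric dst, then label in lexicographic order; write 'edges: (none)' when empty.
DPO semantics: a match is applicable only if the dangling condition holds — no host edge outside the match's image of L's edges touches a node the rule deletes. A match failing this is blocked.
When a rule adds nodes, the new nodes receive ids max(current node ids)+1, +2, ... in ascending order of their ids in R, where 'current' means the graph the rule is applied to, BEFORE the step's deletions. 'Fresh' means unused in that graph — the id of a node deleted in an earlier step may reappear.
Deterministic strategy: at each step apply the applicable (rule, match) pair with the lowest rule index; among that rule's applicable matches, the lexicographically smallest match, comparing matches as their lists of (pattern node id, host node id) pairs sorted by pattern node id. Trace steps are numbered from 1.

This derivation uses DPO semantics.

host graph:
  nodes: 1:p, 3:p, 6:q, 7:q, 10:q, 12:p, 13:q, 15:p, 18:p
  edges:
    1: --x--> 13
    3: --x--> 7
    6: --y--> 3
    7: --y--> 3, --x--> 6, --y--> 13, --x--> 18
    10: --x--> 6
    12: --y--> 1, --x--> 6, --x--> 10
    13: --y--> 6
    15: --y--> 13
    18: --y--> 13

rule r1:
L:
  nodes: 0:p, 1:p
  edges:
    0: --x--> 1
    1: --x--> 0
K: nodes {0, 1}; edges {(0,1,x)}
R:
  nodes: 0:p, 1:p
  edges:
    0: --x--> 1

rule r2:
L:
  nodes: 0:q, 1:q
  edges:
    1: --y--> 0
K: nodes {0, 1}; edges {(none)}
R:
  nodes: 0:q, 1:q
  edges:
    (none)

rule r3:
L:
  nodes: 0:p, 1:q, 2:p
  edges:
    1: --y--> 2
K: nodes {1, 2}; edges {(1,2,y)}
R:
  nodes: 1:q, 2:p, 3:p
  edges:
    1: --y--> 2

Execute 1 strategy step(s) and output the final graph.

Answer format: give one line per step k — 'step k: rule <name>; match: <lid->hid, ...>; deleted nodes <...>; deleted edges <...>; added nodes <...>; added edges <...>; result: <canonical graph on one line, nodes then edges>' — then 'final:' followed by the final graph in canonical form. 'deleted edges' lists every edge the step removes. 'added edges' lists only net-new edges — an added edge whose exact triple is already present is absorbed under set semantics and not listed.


step 1: rule r2; match: 0->6, 1->13; deleted nodes (none); deleted edges (13,6,y); added nodes (none); added edges (none); result: nodes: 1:p, 3:p, 6:q, 7:q, 10:q, 12:p, 13:q, 15:p, 18:p edges: (1,13,x); (3,7,x); (6,3,y); (7,3,y); (7,6,x); (7,13,y); (7,18,x); (10,6,x); (12,1,y); (12,6,x); (12,10,x); (15,13,y); (18,13,y)
final:
nodes: 1:p, 3:p, 6:q, 7:q, 10:q, 12:p, 13:q, 15:p, 18:p
edges: (1,13,x); (3,7,x); (6,3,y); (7,3,y); (7,6,x); (7,13,y); (7,18,x); (10,6,x); (12,1,y); (12,6,x); (12,10,x); (15,13,y); (18,13,y)


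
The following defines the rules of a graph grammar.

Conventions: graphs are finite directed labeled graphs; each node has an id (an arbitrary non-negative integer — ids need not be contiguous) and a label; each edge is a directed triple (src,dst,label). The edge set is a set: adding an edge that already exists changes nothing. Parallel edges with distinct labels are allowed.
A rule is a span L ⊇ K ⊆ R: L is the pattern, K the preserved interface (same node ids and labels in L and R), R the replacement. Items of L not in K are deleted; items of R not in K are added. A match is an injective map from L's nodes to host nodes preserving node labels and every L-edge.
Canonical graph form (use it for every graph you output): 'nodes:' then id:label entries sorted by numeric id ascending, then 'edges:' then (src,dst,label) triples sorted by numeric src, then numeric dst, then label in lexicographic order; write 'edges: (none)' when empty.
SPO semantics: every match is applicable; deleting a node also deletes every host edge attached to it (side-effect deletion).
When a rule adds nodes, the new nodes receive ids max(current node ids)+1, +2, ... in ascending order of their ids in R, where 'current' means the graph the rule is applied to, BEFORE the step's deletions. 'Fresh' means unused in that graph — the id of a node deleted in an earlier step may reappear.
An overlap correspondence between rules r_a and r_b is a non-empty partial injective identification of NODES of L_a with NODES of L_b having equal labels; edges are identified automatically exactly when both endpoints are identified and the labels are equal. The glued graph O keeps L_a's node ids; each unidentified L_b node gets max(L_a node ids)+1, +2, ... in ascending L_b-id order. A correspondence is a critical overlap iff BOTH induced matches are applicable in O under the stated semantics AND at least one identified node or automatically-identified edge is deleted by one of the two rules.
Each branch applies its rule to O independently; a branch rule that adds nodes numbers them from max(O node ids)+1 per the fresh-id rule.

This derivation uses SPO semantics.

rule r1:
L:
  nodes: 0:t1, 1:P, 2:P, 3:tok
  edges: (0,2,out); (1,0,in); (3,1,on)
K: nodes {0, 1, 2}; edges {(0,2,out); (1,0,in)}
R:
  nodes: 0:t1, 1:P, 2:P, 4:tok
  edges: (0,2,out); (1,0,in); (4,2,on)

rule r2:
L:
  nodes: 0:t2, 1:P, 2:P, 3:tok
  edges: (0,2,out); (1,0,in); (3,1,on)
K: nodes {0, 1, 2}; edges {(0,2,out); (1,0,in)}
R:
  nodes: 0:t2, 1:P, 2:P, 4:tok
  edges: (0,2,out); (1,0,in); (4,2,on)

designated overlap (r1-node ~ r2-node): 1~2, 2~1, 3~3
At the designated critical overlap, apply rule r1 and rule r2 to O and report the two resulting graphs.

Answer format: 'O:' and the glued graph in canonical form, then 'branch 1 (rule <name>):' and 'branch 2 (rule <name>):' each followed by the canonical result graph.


O:
nodes: 0:t1, 1:P, 2:P, 3:tok, 4:t2
edges: (0,2,out); (1,0,in); (2,4,in); (3,1,on); (3,2,on); (4,1,out)
branch 1 (rule r1):
nodes: 0:t1, 1:P, 2:P, 4:t2, 5:tok
edges: (0,2,out); (1,0,in); (2,4,in); (4,1,out); (5,2,on)
branch 2 (rule r2):
nodes: 0:t1, 1:P, 2:P, 4:t2, 5:tok
edges: (0,2,out); (1,0,in); (2,4,in); (4,1,out); (5,1,on)


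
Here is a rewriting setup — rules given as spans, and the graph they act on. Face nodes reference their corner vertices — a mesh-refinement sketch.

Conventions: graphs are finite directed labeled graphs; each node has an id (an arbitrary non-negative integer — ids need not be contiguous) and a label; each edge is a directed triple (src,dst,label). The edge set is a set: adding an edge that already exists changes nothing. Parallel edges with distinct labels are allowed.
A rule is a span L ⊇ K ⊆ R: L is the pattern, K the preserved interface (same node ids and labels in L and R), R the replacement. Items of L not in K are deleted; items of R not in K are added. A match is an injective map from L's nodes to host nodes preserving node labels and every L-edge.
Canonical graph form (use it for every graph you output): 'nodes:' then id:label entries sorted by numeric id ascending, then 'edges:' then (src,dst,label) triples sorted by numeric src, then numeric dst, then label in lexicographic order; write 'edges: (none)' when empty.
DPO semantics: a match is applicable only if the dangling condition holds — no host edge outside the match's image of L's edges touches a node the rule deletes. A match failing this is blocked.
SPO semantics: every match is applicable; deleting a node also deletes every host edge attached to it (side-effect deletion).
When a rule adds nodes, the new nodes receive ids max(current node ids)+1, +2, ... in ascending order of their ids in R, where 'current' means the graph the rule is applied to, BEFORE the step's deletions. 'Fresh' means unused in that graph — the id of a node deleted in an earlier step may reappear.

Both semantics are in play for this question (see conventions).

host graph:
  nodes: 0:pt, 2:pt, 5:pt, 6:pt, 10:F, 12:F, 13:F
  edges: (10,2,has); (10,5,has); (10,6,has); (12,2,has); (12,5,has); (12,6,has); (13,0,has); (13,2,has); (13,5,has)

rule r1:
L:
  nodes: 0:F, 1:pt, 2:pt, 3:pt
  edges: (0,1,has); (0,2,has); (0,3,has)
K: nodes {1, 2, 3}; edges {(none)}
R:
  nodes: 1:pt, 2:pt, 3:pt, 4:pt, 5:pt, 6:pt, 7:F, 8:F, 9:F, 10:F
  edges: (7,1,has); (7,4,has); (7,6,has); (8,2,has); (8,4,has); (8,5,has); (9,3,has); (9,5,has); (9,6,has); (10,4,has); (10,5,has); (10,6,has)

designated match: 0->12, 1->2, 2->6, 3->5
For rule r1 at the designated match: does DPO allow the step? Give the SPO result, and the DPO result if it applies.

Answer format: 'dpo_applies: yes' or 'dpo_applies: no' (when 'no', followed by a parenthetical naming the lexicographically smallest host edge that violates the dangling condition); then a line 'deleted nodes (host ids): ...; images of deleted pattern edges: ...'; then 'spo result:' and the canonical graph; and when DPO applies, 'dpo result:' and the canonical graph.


dpo_applies: yes
deleted nodes (host ids): 12; images of deleted pattern edges: (12,2,has); (12,5,has); (12,6,has)
spo result:
nodes: 0:pt, 2:pt, 5:pt, 6:pt, 10:F, 13:F, 14:pt, 15:pt, 16:pt, 17:F, 18:F, 19:F, 20:F
edges: (10,2,has); (10,5,has); (10,6,has); (13,0,has); (13,2,has); (13,5,has); (17,2,has); (17,14,has); (17,16,has); (18,6,has); (18,14,has); (18,15,has); (19,5,has); (19,15,has); (19,16,has); (20,14,has); (20,15,has); (20,16,has)
dpo result:
nodes: 0:pt, 2:pt, 5:pt, 6:pt, 10:F, 13:F, 14:pt, 15:pt, 16:pt, 17:F, 18:F, 19:F, 20:F
edges: (10,2,has); (10,5,has); (10,6,has); (13,0,has); (13,2,has); (13,5,has); (17,2,has); (17,14,has); (17,16,has); (18,6,has); (18,14,has); (18,15,has); (19,5,has); (19,15,has); (19,16,has); (20,14,has); (20,15,has); (20,16,has)


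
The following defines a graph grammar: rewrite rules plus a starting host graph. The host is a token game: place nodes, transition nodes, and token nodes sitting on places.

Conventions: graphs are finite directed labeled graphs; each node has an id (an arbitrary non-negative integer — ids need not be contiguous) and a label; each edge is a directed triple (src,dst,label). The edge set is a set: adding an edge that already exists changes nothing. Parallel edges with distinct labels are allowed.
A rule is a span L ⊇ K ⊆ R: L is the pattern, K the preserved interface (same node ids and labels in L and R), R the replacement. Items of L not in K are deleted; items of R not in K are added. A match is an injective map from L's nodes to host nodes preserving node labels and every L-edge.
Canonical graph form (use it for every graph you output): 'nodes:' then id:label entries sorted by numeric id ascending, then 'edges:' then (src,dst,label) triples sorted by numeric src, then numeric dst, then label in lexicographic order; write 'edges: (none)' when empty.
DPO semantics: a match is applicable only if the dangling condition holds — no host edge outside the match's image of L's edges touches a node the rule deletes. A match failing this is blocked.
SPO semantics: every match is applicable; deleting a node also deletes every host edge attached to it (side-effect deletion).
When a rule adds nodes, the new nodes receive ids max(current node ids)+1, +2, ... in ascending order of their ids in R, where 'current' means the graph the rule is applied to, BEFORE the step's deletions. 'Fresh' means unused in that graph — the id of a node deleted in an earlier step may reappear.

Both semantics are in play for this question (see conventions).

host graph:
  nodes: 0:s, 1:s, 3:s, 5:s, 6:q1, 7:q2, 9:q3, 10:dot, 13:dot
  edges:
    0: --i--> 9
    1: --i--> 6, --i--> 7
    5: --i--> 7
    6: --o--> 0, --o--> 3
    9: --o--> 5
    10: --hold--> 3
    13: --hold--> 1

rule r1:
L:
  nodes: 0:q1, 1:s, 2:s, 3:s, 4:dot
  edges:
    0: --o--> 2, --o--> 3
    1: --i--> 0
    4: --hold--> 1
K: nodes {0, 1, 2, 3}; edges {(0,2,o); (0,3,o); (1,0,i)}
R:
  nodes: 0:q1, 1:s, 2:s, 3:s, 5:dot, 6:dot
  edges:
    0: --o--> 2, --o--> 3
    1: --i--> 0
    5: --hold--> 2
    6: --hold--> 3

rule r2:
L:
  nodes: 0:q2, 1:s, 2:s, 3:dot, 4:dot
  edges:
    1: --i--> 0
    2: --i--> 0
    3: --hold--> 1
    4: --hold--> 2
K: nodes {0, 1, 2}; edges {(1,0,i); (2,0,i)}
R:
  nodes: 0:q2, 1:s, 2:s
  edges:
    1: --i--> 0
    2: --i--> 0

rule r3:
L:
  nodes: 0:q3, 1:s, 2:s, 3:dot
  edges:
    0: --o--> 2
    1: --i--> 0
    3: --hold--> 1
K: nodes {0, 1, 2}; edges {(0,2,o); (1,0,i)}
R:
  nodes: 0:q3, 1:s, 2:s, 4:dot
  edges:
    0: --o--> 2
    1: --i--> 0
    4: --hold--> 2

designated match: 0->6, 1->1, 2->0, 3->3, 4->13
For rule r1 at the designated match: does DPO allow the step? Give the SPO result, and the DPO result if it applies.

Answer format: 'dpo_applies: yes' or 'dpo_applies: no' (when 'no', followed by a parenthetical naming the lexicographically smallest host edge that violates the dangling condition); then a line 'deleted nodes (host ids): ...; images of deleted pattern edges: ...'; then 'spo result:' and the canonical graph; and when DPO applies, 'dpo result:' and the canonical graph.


dpo_applies: yes
deleted nodes (host ids): 13; images of deleted pattern edges: (13,1,hold)
spo result:
nodes: 0:s, 1:s, 3:s, 5:s, 6:q1, 7:q2, 9:q3, 10:dot, 14:dot, 15:dot
edges: (0,9,i); (1,6,i); (1,7,i); (5,7,i); (6,0,o); (6,3,o); (9,5,o); (10,3,hold); (14,0,hold); (15,3,hold)
dpo result:
nodes: 0:s, 1:s, 3:s, 5:s, 6:q1, 7:q2, 9:q3, 10:dot, 14:dot, 15:dot
edges: (0,9,i); (1,6,i); (1,7,i); (5,7,i); (6,0,o); (6,3,o); (9,5,o); (10,3,hold); (14,0,hold); (15,3,hold)


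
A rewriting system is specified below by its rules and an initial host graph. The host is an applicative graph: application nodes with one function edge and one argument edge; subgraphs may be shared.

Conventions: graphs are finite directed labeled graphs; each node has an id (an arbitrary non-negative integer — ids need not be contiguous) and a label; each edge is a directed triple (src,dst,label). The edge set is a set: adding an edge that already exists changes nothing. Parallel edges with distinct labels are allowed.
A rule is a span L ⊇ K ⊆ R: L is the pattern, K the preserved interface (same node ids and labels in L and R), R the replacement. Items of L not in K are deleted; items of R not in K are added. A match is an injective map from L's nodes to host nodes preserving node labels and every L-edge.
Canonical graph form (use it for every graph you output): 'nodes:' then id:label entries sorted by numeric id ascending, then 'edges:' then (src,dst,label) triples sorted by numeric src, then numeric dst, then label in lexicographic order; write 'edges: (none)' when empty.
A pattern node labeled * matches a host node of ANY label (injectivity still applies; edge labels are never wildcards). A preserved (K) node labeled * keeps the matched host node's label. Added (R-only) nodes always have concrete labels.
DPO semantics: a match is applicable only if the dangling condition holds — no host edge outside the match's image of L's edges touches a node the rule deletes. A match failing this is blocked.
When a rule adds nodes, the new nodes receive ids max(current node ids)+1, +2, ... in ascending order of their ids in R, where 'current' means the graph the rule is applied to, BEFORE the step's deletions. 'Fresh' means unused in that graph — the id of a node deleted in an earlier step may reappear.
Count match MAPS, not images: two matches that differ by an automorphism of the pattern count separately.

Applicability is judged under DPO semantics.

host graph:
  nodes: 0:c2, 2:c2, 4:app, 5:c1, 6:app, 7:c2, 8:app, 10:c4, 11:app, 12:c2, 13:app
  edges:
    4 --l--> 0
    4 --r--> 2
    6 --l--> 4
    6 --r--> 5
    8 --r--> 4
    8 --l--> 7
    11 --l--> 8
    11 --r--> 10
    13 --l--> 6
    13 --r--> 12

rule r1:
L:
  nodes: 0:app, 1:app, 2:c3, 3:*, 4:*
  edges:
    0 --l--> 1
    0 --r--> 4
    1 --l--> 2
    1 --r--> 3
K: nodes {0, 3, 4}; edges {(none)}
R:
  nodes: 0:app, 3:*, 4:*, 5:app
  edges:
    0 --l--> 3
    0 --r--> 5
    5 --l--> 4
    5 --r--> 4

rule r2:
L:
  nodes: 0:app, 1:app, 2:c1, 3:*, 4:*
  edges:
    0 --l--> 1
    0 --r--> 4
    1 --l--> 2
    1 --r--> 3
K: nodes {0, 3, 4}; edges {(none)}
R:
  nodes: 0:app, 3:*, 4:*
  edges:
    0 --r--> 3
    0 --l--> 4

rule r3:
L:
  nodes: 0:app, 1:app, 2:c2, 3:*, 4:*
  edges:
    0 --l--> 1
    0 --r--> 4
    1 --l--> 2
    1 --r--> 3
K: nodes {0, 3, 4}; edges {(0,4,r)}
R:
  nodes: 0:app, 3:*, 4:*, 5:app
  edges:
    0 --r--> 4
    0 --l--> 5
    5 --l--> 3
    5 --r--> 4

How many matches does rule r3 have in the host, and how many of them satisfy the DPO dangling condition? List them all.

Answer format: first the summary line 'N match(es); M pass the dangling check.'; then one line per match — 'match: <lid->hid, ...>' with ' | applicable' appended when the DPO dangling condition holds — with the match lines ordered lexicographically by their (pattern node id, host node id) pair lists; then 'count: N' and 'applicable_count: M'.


2 match(es); 1 pass the dangling check.
match: 0->6, 1->4, 2->0, 3->2, 4->5
match: 0->11, 1->8, 2->7, 3->4, 4->10 | applicable
count: 2
applicable_count: 1


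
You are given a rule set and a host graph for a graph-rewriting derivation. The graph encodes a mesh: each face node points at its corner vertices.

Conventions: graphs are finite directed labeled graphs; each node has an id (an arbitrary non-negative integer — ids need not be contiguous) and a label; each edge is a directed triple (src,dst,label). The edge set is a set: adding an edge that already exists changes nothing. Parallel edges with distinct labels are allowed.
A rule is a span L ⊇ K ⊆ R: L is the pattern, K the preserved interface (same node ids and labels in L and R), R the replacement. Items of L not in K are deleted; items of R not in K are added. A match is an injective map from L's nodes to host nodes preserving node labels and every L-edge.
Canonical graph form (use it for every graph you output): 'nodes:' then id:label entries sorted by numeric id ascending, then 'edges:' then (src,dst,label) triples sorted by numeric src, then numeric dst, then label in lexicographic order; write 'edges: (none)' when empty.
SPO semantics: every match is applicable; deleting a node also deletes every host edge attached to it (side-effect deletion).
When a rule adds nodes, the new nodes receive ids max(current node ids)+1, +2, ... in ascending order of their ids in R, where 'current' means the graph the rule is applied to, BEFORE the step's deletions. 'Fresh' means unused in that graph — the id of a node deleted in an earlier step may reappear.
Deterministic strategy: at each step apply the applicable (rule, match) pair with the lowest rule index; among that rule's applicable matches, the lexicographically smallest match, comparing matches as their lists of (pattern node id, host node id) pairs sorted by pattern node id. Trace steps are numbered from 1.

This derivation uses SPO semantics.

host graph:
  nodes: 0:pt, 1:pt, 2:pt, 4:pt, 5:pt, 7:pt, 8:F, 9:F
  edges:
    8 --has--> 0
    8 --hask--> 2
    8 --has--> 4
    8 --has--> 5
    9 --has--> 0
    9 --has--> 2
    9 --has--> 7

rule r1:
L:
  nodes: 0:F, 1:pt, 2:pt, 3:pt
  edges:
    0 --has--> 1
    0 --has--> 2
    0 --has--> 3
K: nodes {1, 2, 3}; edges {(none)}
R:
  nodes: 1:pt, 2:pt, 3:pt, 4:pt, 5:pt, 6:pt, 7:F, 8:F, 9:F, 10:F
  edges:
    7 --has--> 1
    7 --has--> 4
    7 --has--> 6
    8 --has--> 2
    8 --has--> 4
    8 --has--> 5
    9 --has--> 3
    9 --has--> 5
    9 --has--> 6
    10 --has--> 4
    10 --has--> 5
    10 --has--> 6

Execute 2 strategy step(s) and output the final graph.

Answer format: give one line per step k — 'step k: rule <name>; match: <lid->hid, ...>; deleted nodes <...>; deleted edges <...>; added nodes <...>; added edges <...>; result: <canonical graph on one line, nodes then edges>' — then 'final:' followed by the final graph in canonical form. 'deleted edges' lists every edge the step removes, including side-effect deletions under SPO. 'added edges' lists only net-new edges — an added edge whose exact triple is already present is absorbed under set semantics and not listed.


step 1: rule r1; match: 0->8, 1->0, 2->4, 3->5; deleted nodes 8; deleted edges (8,0,has); (8,2,hask); (8,4,has); (8,5,has); added nodes 10, 11, 12, 13, 14, 15, 16; added edges (13,0,has); (13,10,has); (13,12,has); (14,4,has); (14,10,has); (14,11,has); (15,5,has); (15,11,has); (15,12,has); (16,10,has); (16,11,has); (16,12,has); result: nodes: 0:pt, 1:pt, 2:pt, 4:pt, 5:pt, 7:pt, 9:F, 10:pt, 11:pt, 12:pt, 13:F, 14:F, 15:F, 16:F edges: (9,0,has); (9,2,has); (9,7,has); (13,0,has); (13,10,has); (13,12,has); (14,4,has); (14,10,has); (14,11,has); (15,5,has); (15,11,has); (15,12,has); (16,10,has); (16,11,has); (16,12,has)
step 2: rule r1; match: 0->9, 1->0, 2->2, 3->7; deleted nodes 9; deleted edges (9,0,has); (9,2,has); (9,7,has); added nodes 17, 18, 19, 20, 21, 22, 23; added edges (20,0,has); (20,17,has); (20,19,has); (21,2,has); (21,17,has); (21,18,has); (22,7,has); (22,18,has); (22,19,has); (23,17,has); (23,18,has); (23,19,has); result: nodes: 0:pt, 1:pt, 2:pt, 4:pt, 5:pt, 7:pt, 10:pt, 11:pt, 12:pt, 13:F, 14:F, 15:F, 16:F, 17:pt, 18:pt, 19:pt, 20:F, 21:F, 22:F, 23:F edges: (13,0,has); (13,10,has); (13,12,has); (14,4,has); (14,10,has); (14,11,has); (15,5,has); (15,11,has); (15,12,has); (16,10,has); (16,11,has); (16,12,has); (20,0,has); (20,17,has); (20,19,has); (21,2,has); (21,17,has); (21,18,has); (22,7,has); (22,18,has); (22,19,has); (23,17,has); (23,18,has); (23,19,has)
final:
nodes: 0:pt, 1:pt, 2:pt, 4:pt, 5:pt, 7:pt, 10:pt, 11:pt, 12:pt, 13:F, 14:F, 15:F, 16:F, 17:pt, 18:pt, 19:pt, 20:F, 21:F, 22:F, 23:F
edges: (13,0,has); (13,10,has); (13,12,has); (14,4,has); (14,10,has); (14,11,has); (15,5,has); (15,11,has); (15,12,has); (16,10,has); (16,11,has); (16,12,has); (20,0,has); (20,17,has); (20,19,has); (21,2,has); (21,17,has); (21,18,has); (22,7,has); (22,18,has); (22,19,has); (23,17,has); (23,18,has); (23,19,has)


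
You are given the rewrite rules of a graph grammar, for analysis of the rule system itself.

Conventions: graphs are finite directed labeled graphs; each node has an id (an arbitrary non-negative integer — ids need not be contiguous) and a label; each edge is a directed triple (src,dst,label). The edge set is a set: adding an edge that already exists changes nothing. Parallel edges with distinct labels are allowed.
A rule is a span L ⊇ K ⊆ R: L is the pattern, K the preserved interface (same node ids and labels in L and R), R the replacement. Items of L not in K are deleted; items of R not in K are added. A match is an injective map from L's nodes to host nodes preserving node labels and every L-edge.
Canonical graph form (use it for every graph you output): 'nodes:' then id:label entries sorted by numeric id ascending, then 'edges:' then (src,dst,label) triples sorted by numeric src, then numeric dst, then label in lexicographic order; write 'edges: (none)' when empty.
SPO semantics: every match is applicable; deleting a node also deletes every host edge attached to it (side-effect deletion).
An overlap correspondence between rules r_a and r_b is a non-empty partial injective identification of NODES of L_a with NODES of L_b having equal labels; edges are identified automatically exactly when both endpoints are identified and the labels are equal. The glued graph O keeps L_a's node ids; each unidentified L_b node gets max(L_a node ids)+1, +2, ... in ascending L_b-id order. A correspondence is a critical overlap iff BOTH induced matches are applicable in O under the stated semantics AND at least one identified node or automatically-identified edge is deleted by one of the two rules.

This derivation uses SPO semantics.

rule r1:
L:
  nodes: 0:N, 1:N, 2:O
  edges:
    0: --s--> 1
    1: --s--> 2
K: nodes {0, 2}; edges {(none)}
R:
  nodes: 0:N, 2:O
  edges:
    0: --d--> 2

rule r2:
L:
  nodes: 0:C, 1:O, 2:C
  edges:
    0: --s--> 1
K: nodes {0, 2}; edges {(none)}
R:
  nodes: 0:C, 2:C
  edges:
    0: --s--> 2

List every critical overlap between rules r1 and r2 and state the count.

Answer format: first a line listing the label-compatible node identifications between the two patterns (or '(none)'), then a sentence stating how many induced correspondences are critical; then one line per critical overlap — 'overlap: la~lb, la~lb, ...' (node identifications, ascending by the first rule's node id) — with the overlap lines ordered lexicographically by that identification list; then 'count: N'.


label-compatible node identifications between L(r1) and L(r2): 2~1
1 of the induced correspondences is a critical overlap of r1 and r2.
overlap: 2~1
count: 1


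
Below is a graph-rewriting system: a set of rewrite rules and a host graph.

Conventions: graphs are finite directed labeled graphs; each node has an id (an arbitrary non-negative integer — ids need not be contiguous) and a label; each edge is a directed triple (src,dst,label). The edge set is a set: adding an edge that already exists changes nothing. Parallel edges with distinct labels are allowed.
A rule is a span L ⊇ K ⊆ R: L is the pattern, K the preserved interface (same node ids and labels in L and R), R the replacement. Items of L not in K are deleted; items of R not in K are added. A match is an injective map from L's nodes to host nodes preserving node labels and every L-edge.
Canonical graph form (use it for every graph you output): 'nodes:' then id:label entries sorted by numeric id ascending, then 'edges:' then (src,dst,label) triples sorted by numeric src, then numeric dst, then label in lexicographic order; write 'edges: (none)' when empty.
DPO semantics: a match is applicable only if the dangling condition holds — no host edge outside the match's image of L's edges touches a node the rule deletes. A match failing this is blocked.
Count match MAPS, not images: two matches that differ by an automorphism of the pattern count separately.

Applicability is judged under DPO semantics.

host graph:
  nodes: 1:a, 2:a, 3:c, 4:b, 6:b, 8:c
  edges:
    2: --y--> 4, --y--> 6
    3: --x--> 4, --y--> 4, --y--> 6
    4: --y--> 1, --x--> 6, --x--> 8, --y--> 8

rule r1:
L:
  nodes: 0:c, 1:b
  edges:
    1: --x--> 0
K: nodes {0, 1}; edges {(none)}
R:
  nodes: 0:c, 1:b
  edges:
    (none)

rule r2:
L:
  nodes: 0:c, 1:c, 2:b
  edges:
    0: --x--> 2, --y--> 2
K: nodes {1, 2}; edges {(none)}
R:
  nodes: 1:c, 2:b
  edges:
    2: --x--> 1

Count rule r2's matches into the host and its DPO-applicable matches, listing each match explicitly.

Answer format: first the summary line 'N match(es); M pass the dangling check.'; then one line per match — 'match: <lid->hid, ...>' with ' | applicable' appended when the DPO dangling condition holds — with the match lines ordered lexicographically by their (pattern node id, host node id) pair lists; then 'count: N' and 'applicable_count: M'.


1 match(es); 0 pass the dangling check.
match: 0->3, 1->8, 2->4
count: 1
applicable_count: 0


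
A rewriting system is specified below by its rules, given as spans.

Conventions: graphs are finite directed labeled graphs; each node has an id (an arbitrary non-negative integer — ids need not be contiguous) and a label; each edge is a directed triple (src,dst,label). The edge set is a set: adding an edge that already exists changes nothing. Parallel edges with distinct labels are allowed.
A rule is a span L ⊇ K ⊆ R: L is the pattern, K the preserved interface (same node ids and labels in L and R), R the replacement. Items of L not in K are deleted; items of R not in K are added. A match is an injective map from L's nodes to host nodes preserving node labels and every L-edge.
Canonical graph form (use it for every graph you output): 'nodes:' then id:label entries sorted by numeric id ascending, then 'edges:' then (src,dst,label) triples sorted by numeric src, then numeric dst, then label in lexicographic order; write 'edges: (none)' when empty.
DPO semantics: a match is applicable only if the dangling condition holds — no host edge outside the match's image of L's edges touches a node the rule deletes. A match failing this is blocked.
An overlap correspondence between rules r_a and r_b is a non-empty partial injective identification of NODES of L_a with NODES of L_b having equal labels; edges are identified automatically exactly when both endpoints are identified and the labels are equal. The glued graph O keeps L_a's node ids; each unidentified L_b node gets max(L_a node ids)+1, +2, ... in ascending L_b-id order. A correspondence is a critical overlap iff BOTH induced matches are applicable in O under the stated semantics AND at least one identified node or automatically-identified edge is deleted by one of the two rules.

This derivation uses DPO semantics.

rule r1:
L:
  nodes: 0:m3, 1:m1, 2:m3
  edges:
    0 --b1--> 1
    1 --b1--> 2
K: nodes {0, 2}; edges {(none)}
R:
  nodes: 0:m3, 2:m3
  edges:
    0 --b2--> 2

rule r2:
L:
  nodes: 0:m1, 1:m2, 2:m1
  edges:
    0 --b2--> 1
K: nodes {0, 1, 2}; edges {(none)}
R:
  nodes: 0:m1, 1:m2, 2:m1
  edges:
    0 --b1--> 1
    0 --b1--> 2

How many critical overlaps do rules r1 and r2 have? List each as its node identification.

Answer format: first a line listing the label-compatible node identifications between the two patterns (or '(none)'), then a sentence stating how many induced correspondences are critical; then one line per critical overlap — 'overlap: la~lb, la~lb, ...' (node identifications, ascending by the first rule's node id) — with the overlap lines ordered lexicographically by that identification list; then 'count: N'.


label-compatible node identifications between L(r1) and L(r2): 1~0, 1~2
1 of the induced correspondences is a critical overlap of r1 and r2.
overlap: 1~2
count: 1


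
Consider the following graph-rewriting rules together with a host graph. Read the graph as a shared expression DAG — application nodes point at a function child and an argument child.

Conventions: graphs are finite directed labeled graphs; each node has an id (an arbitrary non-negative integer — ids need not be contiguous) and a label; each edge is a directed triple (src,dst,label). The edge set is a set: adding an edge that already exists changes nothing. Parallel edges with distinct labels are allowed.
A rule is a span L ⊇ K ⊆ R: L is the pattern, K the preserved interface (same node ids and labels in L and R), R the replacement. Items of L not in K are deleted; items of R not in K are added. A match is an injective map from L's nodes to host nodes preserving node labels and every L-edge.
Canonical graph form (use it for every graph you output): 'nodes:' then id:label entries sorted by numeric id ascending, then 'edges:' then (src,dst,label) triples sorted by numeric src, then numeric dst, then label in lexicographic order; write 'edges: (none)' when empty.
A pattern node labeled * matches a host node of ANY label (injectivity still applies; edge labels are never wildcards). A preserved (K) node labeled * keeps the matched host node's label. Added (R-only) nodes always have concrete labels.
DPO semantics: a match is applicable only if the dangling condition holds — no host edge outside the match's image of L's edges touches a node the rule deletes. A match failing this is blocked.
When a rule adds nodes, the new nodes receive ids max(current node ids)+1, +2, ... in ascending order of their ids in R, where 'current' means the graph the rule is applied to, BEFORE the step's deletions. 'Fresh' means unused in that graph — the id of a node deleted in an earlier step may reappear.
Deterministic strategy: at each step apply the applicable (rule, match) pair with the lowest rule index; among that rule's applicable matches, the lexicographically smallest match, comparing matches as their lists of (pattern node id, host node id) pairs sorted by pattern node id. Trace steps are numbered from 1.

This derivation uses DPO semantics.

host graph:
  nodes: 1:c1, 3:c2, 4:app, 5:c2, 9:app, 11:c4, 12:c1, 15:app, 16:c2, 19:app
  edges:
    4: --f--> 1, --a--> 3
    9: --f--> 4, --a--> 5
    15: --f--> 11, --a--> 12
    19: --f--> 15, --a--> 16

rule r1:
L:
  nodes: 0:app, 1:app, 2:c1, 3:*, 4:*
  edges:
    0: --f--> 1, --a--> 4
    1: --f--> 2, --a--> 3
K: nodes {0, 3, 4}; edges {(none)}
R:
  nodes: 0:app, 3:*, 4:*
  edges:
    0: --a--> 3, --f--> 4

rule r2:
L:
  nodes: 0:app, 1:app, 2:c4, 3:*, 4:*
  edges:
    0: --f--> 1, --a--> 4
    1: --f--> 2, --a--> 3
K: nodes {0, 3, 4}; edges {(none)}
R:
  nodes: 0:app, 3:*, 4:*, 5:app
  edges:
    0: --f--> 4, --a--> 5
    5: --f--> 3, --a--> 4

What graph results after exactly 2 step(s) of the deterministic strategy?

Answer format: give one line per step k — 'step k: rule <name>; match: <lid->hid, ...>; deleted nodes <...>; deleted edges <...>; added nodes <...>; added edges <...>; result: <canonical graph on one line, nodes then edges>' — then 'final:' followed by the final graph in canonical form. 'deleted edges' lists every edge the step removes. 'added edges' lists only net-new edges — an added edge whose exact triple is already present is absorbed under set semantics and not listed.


step 1: rule r1; match: 0->9, 1->4, 2->1, 3->3, 4->5; deleted nodes 1, 4; deleted edges (4,1,f); (4,3,a); (9,4,f); (9,5,a); added nodes (none); added edges (9,3,a); (9,5,f); result: nodes: 3:c2, 5:c2, 9:app, 11:c4, 12:c1, 15:app, 16:c2, 19:app edges: (9,3,a); (9,5,f); (15,11,f); (15,12,a); (19,15,f); (19,16,a)
step 2: rule r2; match: 0->19, 1->15, 2->11, 3->12, 4->16; deleted nodes 11, 15; deleted edges (15,11,f); (15,12,a); (19,15,f); (19,16,a); added nodes 20; added edges (19,16,f); (19,20,a); (20,12,f); (20,16,a); result: nodes: 3:c2, 5:c2, 9:app, 12:c1, 16:c2, 19:app, 20:app edges: (9,3,a); (9,5,f); (19,16,f); (19,20,a); (20,12,f); (20,16,a)
final:
nodes: 3:c2, 5:c2, 9:app, 12:c1, 16:c2, 19:app, 20:app
edges: (9,3,a); (9,5,f); (19,16,f); (19,20,a); (20,12,f); (20,16,a)


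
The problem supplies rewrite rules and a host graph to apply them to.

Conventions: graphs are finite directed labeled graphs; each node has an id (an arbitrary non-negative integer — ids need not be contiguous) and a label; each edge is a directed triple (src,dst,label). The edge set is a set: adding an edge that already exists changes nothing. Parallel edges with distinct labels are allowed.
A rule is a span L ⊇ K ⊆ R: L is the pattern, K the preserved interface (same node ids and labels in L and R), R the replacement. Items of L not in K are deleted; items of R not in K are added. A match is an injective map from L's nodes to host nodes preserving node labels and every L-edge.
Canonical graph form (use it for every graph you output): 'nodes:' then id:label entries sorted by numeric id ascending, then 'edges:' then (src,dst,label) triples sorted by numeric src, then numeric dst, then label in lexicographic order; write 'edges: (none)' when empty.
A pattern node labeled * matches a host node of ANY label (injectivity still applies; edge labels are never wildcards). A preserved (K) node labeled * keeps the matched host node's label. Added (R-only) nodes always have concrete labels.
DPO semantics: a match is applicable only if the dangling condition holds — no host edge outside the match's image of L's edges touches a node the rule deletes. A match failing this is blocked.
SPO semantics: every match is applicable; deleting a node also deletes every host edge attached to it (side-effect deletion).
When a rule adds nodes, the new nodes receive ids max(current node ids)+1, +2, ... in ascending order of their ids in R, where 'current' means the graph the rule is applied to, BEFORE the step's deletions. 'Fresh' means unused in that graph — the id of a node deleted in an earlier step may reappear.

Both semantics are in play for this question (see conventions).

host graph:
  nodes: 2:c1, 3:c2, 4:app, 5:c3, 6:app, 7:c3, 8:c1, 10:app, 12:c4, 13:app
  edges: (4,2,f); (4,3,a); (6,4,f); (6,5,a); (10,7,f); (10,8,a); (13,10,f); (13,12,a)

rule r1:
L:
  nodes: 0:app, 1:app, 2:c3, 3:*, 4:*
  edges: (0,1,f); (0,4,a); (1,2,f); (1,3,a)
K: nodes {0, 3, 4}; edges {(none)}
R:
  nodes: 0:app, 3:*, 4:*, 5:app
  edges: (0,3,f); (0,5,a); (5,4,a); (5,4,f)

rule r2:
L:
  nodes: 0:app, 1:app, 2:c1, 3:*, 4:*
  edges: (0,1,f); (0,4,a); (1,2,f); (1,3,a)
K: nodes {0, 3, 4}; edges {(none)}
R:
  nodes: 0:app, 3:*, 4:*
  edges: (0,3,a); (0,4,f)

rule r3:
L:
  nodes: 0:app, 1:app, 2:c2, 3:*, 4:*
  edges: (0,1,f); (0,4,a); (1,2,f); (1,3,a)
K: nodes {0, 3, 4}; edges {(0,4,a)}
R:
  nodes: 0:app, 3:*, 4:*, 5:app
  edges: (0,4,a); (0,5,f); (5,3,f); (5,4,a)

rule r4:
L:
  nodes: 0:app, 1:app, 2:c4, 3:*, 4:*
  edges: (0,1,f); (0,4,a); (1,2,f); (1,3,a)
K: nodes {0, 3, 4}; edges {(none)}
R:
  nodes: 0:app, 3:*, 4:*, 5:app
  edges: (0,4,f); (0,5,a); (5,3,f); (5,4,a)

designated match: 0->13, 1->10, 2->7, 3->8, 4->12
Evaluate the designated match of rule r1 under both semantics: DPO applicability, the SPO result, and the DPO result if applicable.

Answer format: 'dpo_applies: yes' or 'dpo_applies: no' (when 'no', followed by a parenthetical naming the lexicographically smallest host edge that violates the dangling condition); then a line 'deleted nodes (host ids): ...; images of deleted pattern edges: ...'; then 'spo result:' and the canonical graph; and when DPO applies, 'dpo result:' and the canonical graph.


dpo_applies: yes
deleted nodes (host ids): 7, 10; images of deleted pattern edges: (10,7,f); (10,8,a); (13,10,f); (13,12,a)
spo result:
nodes: 2:c1, 3:c2, 4:app, 5:c3, 6:app, 8:c1, 12:c4, 13:app, 14:app
edges: (4,2,f); (4,3,a); (6,4,f); (6,5,a); (13,8,f); (13,14,a); (14,12,a); (14,12,f)
dpo result:
nodes: 2:c1, 3:c2, 4:app, 5:c3, 6:app, 8:c1, 12:c4, 13:app, 14:app
edges: (4,2,f); (4,3,a); (6,4,f); (6,5,a); (13,8,f); (13,14,a); (14,12,a); (14,12,f)
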